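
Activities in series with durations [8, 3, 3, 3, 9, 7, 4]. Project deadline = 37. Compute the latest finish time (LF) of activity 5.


LF(activity 5) = deadline - sum of successor durations
Successors: activities 6 through 7 with durations [7, 4]
Sum of successor durations = 11
LF = 37 - 11 = 26

26


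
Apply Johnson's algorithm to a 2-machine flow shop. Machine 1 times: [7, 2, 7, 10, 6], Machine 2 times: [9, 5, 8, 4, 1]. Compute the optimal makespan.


Apply Johnson's rule:
  Group 1 (a <= b): [(2, 2, 5), (1, 7, 9), (3, 7, 8)]
  Group 2 (a > b): [(4, 10, 4), (5, 6, 1)]
Optimal job order: [2, 1, 3, 4, 5]
Schedule:
  Job 2: M1 done at 2, M2 done at 7
  Job 1: M1 done at 9, M2 done at 18
  Job 3: M1 done at 16, M2 done at 26
  Job 4: M1 done at 26, M2 done at 30
  Job 5: M1 done at 32, M2 done at 33
Makespan = 33

33


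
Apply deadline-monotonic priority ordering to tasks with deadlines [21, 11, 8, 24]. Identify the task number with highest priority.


Sort tasks by relative deadline (ascending):
  Task 3: deadline = 8
  Task 2: deadline = 11
  Task 1: deadline = 21
  Task 4: deadline = 24
Priority order (highest first): [3, 2, 1, 4]
Highest priority task = 3

3


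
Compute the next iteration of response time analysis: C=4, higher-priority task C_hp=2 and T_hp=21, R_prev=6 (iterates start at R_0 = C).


R_next = C + ceil(R_prev / T_hp) * C_hp
ceil(6 / 21) = ceil(0.2857) = 1
Interference = 1 * 2 = 2
R_next = 4 + 2 = 6
R_next = R_prev, so the iteration has converged (response time = 6).

6


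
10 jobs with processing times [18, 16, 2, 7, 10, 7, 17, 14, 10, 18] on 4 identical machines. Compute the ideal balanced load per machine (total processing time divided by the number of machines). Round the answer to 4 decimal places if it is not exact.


Total processing time = 18 + 16 + 2 + 7 + 10 + 7 + 17 + 14 + 10 + 18 = 119
Number of machines = 4
Ideal balanced load = 119 / 4 = 29.75

29.75


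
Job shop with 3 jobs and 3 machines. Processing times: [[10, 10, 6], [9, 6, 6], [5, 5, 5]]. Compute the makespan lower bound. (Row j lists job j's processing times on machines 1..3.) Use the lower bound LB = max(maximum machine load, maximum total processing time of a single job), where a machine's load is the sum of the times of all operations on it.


Machine loads:
  Machine 1: 10 + 9 + 5 = 24
  Machine 2: 10 + 6 + 5 = 21
  Machine 3: 6 + 6 + 5 = 17
Max machine load = 24
Job totals:
  Job 1: 26
  Job 2: 21
  Job 3: 15
Max job total = 26
Lower bound = max(24, 26) = 26

26


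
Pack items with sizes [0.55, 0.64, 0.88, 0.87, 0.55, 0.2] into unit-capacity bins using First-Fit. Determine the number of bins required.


Place items sequentially using First-Fit:
  Item 0.55 -> new Bin 1
  Item 0.64 -> new Bin 2
  Item 0.88 -> new Bin 3
  Item 0.87 -> new Bin 4
  Item 0.55 -> new Bin 5
  Item 0.2 -> Bin 1 (now 0.75)
Total bins used = 5

5


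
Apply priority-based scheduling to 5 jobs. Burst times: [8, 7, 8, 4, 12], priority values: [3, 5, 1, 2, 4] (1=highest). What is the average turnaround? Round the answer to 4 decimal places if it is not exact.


Sort by priority (ascending = highest first):
Order: [(1, 8), (2, 4), (3, 8), (4, 12), (5, 7)]
Completion times:
  Priority 1, burst=8, C=8
  Priority 2, burst=4, C=12
  Priority 3, burst=8, C=20
  Priority 4, burst=12, C=32
  Priority 5, burst=7, C=39
Average turnaround = 111/5 = 22.2

22.2


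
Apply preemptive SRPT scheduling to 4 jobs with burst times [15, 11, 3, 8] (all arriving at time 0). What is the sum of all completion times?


Since all jobs arrive at t=0, SRPT equals SPT ordering.
SPT order: [3, 8, 11, 15]
Completion times:
  Job 1: p=3, C=3
  Job 2: p=8, C=11
  Job 3: p=11, C=22
  Job 4: p=15, C=37
Total completion time = 3 + 11 + 22 + 37 = 73

73


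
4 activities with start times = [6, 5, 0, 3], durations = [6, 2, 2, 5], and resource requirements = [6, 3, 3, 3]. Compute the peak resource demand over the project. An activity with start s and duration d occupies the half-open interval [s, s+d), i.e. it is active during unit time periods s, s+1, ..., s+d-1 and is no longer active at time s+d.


Each activity i is active on [start_i, start_i + duration_i).
Compute total resource usage per time slot:
  t=0: active resources = [3], total = 3
  t=1: active resources = [3], total = 3
  t=2: active resources = [], total = 0
  t=3: active resources = [3], total = 3
  t=4: active resources = [3], total = 3
  t=5: active resources = [3, 3], total = 6
  t=6: active resources = [6, 3, 3], total = 12
  t=7: active resources = [6, 3], total = 9
  t=8: active resources = [6], total = 6
  t=9: active resources = [6], total = 6
  t=10: active resources = [6], total = 6
  t=11: active resources = [6], total = 6
Peak resource demand = 12

12


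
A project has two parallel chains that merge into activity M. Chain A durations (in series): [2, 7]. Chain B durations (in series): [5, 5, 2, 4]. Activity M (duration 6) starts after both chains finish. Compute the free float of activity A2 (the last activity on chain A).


ES(A2) = sum of predecessors on chain A = 2
EF(A2) = ES + duration = 2 + 7 = 9
Successor of A2 is M. ES(M) = max(sum(A), sum(B)) = max(9, 16) = 16
Free float = ES(successor) - EF(current) = 16 - 9 = 7

7


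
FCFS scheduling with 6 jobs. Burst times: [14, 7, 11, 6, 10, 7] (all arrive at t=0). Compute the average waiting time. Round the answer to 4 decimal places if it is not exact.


FCFS order (as given): [14, 7, 11, 6, 10, 7]
Waiting times:
  Job 1: wait = 0
  Job 2: wait = 14
  Job 3: wait = 21
  Job 4: wait = 32
  Job 5: wait = 38
  Job 6: wait = 48
Sum of waiting times = 153
Average waiting time = 153/6 = 25.5

25.5


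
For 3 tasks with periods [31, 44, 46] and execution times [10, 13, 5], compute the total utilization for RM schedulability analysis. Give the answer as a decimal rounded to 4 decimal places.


Compute individual utilizations (exact fractions):
  Task 1: C/T = 10/31 (approx. 0.3226)
  Task 2: C/T = 13/44 (approx. 0.2955)
  Task 3: C/T = 5/46 (approx. 0.1087)
Total utilization U = 10/31 + 13/44 + 5/46 = 22799/31372
Rounded to 4 decimal places: U = 0.7267
RM (Liu & Layland) bound for 3 tasks = 0.779763; compare with U = 22799/31372 (approx. 0.726731)
U <= bound, so schedulable by RM sufficient condition.

0.7267


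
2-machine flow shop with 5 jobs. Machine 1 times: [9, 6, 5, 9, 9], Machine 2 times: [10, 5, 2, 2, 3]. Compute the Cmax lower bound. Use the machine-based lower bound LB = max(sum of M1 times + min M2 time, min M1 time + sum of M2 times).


LB1 = sum(M1 times) + min(M2 times) = 38 + 2 = 40
LB2 = min(M1 times) + sum(M2 times) = 5 + 22 = 27
Lower bound = max(LB1, LB2) = max(40, 27) = 40

40


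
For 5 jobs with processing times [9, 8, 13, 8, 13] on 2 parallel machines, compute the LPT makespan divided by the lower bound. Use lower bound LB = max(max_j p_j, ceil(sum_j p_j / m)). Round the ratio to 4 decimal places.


LPT order: [13, 13, 9, 8, 8]
Machine loads after assignment: [22, 29]
LPT makespan = 29
Lower bound = max(max_job, ceil(total/2)) = max(13, 26) = 26
Ratio = 29 / 26 = 1.1154

1.1154


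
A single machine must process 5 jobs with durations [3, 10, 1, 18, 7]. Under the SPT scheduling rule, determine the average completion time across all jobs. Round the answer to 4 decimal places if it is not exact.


Sort jobs by processing time (SPT order): [1, 3, 7, 10, 18]
Compute completion times sequentially:
  Job 1: processing = 1, completes at 1
  Job 2: processing = 3, completes at 4
  Job 3: processing = 7, completes at 11
  Job 4: processing = 10, completes at 21
  Job 5: processing = 18, completes at 39
Sum of completion times = 76
Average completion time = 76/5 = 15.2

15.2


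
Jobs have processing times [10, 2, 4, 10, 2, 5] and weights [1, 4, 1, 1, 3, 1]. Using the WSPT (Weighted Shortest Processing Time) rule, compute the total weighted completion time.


Compute p/w ratios and sort ascending (WSPT): [(2, 4), (2, 3), (4, 1), (5, 1), (10, 1), (10, 1)]
Compute weighted completion times:
  Job (p=2,w=4): C=2, w*C=4*2=8
  Job (p=2,w=3): C=4, w*C=3*4=12
  Job (p=4,w=1): C=8, w*C=1*8=8
  Job (p=5,w=1): C=13, w*C=1*13=13
  Job (p=10,w=1): C=23, w*C=1*23=23
  Job (p=10,w=1): C=33, w*C=1*33=33
Total weighted completion time = 97

97


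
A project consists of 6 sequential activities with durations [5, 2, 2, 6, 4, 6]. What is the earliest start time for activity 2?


Activity 2 starts after activities 1 through 1 complete.
Predecessor durations: [5]
ES = 5 = 5

5


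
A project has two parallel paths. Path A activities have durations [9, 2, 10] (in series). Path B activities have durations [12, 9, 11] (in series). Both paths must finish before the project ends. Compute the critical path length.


Path A total = 9 + 2 + 10 = 21
Path B total = 12 + 9 + 11 = 32
Critical path = longest path = max(21, 32) = 32

32


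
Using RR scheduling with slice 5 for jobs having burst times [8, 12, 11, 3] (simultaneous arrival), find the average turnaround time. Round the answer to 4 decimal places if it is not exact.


Time quantum = 5
Execution trace:
  J1 runs 5 units, time = 5
  J2 runs 5 units, time = 10
  J3 runs 5 units, time = 15
  J4 runs 3 units, time = 18
  J1 runs 3 units, time = 21
  J2 runs 5 units, time = 26
  J3 runs 5 units, time = 31
  J2 runs 2 units, time = 33
  J3 runs 1 units, time = 34
Finish times: [21, 33, 34, 18]
Average turnaround = 106/4 = 26.5

26.5


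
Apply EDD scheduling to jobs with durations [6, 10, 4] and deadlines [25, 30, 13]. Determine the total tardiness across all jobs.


Sort by due date (EDD order): [(4, 13), (6, 25), (10, 30)]
Compute completion times and tardiness:
  Job 1: p=4, d=13, C=4, tardiness=max(0,4-13)=0
  Job 2: p=6, d=25, C=10, tardiness=max(0,10-25)=0
  Job 3: p=10, d=30, C=20, tardiness=max(0,20-30)=0
Total tardiness = 0

0


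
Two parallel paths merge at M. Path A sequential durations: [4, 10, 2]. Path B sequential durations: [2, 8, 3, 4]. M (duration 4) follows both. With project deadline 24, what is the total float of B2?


Forward pass: ES(B2) = sum of predecessors on chain B = 2
EF = ES + duration = 2 + 8 = 10
Backward pass: LF(M) = deadline = 24; LS(M) = 24 - 4 = 20
LF(B2) = LS(M) - sum(successors on chain B) = 20 - 7 = 13
LS = LF - duration = 13 - 8 = 5
Total float = LS - ES = 5 - 2 = 3

3


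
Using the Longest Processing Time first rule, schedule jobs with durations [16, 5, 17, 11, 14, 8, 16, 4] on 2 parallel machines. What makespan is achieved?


Sort jobs in decreasing order (LPT): [17, 16, 16, 14, 11, 8, 5, 4]
Assign each job to the least loaded machine:
  Machine 1: jobs [17, 14, 11, 4], load = 46
  Machine 2: jobs [16, 16, 8, 5], load = 45
Makespan = max load = 46

46


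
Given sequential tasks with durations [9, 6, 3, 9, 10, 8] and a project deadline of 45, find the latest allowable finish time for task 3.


LF(activity 3) = deadline - sum of successor durations
Successors: activities 4 through 6 with durations [9, 10, 8]
Sum of successor durations = 27
LF = 45 - 27 = 18

18


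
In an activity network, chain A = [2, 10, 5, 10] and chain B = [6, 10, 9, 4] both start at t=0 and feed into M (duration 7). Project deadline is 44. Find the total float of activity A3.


Forward pass: ES(A3) = sum of predecessors on chain A = 12
EF = ES + duration = 12 + 5 = 17
Backward pass: LF(M) = deadline = 44; LS(M) = 44 - 7 = 37
LF(A3) = LS(M) - sum(successors on chain A) = 37 - 10 = 27
LS = LF - duration = 27 - 5 = 22
Total float = LS - ES = 22 - 12 = 10

10


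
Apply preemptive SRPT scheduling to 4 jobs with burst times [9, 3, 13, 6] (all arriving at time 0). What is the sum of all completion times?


Since all jobs arrive at t=0, SRPT equals SPT ordering.
SPT order: [3, 6, 9, 13]
Completion times:
  Job 1: p=3, C=3
  Job 2: p=6, C=9
  Job 3: p=9, C=18
  Job 4: p=13, C=31
Total completion time = 3 + 9 + 18 + 31 = 61

61


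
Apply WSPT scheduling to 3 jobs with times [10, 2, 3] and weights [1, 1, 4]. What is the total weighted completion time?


Compute p/w ratios and sort ascending (WSPT): [(3, 4), (2, 1), (10, 1)]
Compute weighted completion times:
  Job (p=3,w=4): C=3, w*C=4*3=12
  Job (p=2,w=1): C=5, w*C=1*5=5
  Job (p=10,w=1): C=15, w*C=1*15=15
Total weighted completion time = 32

32


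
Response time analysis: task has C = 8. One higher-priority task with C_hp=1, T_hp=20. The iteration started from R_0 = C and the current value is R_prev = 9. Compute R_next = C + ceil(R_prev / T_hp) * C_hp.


R_next = C + ceil(R_prev / T_hp) * C_hp
ceil(9 / 20) = ceil(0.45) = 1
Interference = 1 * 1 = 1
R_next = 8 + 1 = 9
R_next = R_prev, so the iteration has converged (response time = 9).

9


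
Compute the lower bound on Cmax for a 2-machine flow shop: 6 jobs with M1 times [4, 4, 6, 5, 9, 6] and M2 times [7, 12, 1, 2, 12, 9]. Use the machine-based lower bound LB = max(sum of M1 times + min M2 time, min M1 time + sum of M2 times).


LB1 = sum(M1 times) + min(M2 times) = 34 + 1 = 35
LB2 = min(M1 times) + sum(M2 times) = 4 + 43 = 47
Lower bound = max(LB1, LB2) = max(35, 47) = 47

47


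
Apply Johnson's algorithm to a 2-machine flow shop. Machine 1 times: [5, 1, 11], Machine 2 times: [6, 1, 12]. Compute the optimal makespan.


Apply Johnson's rule:
  Group 1 (a <= b): [(2, 1, 1), (1, 5, 6), (3, 11, 12)]
  Group 2 (a > b): []
Optimal job order: [2, 1, 3]
Schedule:
  Job 2: M1 done at 1, M2 done at 2
  Job 1: M1 done at 6, M2 done at 12
  Job 3: M1 done at 17, M2 done at 29
Makespan = 29

29


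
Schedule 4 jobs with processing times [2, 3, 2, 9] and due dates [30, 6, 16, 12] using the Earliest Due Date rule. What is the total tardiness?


Sort by due date (EDD order): [(3, 6), (9, 12), (2, 16), (2, 30)]
Compute completion times and tardiness:
  Job 1: p=3, d=6, C=3, tardiness=max(0,3-6)=0
  Job 2: p=9, d=12, C=12, tardiness=max(0,12-12)=0
  Job 3: p=2, d=16, C=14, tardiness=max(0,14-16)=0
  Job 4: p=2, d=30, C=16, tardiness=max(0,16-30)=0
Total tardiness = 0

0


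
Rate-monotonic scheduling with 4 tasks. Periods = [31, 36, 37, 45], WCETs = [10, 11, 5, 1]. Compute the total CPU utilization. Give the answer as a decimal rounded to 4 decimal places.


Compute individual utilizations (exact fractions):
  Task 1: C/T = 10/31 (approx. 0.3226)
  Task 2: C/T = 11/36 (approx. 0.3056)
  Task 3: C/T = 5/37 (approx. 0.1351)
  Task 4: C/T = 1/45 (approx. 0.0222)
Total utilization U = 10/31 + 11/36 + 5/37 + 1/45 = 162173/206460
Rounded to 4 decimal places: U = 0.7855
RM (Liu & Layland) bound for 4 tasks = 0.756828; compare with U = 162173/206460 (approx. 0.785494)
bound < U <= 1, so the RM sufficient condition is not met (inconclusive; an exact test such as response-time analysis is needed).

0.7855


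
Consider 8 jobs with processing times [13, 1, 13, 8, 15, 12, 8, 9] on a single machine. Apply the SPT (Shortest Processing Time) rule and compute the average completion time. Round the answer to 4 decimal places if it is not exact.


Sort jobs by processing time (SPT order): [1, 8, 8, 9, 12, 13, 13, 15]
Compute completion times sequentially:
  Job 1: processing = 1, completes at 1
  Job 2: processing = 8, completes at 9
  Job 3: processing = 8, completes at 17
  Job 4: processing = 9, completes at 26
  Job 5: processing = 12, completes at 38
  Job 6: processing = 13, completes at 51
  Job 7: processing = 13, completes at 64
  Job 8: processing = 15, completes at 79
Sum of completion times = 285
Average completion time = 285/8 = 35.625

35.625


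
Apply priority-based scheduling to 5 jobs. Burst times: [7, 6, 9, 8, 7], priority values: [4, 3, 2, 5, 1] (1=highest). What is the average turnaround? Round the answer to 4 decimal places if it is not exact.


Sort by priority (ascending = highest first):
Order: [(1, 7), (2, 9), (3, 6), (4, 7), (5, 8)]
Completion times:
  Priority 1, burst=7, C=7
  Priority 2, burst=9, C=16
  Priority 3, burst=6, C=22
  Priority 4, burst=7, C=29
  Priority 5, burst=8, C=37
Average turnaround = 111/5 = 22.2

22.2


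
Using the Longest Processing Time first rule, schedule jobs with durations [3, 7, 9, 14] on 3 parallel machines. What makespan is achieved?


Sort jobs in decreasing order (LPT): [14, 9, 7, 3]
Assign each job to the least loaded machine:
  Machine 1: jobs [14], load = 14
  Machine 2: jobs [9], load = 9
  Machine 3: jobs [7, 3], load = 10
Makespan = max load = 14

14


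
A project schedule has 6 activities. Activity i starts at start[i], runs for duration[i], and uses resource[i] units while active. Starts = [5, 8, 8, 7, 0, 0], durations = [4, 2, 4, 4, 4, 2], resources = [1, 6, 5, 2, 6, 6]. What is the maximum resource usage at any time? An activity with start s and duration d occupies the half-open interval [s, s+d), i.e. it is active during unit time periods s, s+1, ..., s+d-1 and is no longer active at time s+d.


Each activity i is active on [start_i, start_i + duration_i).
Compute total resource usage per time slot:
  t=0: active resources = [6, 6], total = 12
  t=1: active resources = [6, 6], total = 12
  t=2: active resources = [6], total = 6
  t=3: active resources = [6], total = 6
  t=4: active resources = [], total = 0
  t=5: active resources = [1], total = 1
  t=6: active resources = [1], total = 1
  t=7: active resources = [1, 2], total = 3
  t=8: active resources = [1, 6, 5, 2], total = 14
  t=9: active resources = [6, 5, 2], total = 13
  t=10: active resources = [5, 2], total = 7
  t=11: active resources = [5], total = 5
Peak resource demand = 14

14


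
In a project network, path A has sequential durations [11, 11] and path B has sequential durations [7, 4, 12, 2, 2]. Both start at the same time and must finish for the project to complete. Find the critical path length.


Path A total = 11 + 11 = 22
Path B total = 7 + 4 + 12 + 2 + 2 = 27
Critical path = longest path = max(22, 27) = 27

27


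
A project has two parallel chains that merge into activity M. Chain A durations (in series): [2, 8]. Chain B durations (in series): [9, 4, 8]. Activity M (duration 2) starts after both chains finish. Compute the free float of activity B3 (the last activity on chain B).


ES(B3) = sum of predecessors on chain B = 13
EF(B3) = ES + duration = 13 + 8 = 21
Successor of B3 is M. ES(M) = max(sum(A), sum(B)) = max(10, 21) = 21
Free float = ES(successor) - EF(current) = 21 - 21 = 0

0


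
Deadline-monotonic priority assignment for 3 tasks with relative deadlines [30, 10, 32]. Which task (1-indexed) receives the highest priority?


Sort tasks by relative deadline (ascending):
  Task 2: deadline = 10
  Task 1: deadline = 30
  Task 3: deadline = 32
Priority order (highest first): [2, 1, 3]
Highest priority task = 2

2


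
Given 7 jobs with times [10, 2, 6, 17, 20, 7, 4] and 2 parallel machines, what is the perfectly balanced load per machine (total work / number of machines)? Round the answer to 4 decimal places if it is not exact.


Total processing time = 10 + 2 + 6 + 17 + 20 + 7 + 4 = 66
Number of machines = 2
Ideal balanced load = 66 / 2 = 33.0

33.0


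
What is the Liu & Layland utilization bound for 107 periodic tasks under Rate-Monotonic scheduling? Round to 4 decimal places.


Compute 2^(1/107) = 1.0064990387
Subtract 1: 1.0064990387 - 1 = 0.0064990387
Multiply by n: 107 * 0.0064990387 = 0.6953971409
Round to 4 dp: 0.6954

0.6954


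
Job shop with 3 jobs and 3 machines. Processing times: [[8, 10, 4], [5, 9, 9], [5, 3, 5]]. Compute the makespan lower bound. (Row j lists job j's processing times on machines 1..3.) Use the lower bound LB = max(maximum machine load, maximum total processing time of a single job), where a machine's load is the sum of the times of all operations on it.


Machine loads:
  Machine 1: 8 + 5 + 5 = 18
  Machine 2: 10 + 9 + 3 = 22
  Machine 3: 4 + 9 + 5 = 18
Max machine load = 22
Job totals:
  Job 1: 22
  Job 2: 23
  Job 3: 13
Max job total = 23
Lower bound = max(22, 23) = 23

23


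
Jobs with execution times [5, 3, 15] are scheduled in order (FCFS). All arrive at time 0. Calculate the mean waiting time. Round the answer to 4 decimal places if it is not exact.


FCFS order (as given): [5, 3, 15]
Waiting times:
  Job 1: wait = 0
  Job 2: wait = 5
  Job 3: wait = 8
Sum of waiting times = 13
Average waiting time = 13/3 = 4.3333

4.3333


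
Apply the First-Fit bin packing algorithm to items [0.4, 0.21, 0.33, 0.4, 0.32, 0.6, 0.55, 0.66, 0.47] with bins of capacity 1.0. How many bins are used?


Place items sequentially using First-Fit:
  Item 0.4 -> new Bin 1
  Item 0.21 -> Bin 1 (now 0.61)
  Item 0.33 -> Bin 1 (now 0.94)
  Item 0.4 -> new Bin 2
  Item 0.32 -> Bin 2 (now 0.72)
  Item 0.6 -> new Bin 3
  Item 0.55 -> new Bin 4
  Item 0.66 -> new Bin 5
  Item 0.47 -> new Bin 6
Total bins used = 6

6


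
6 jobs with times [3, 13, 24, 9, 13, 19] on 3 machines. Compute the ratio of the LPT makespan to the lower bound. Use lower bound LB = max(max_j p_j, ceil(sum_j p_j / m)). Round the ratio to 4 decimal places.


LPT order: [24, 19, 13, 13, 9, 3]
Machine loads after assignment: [27, 28, 26]
LPT makespan = 28
Lower bound = max(max_job, ceil(total/3)) = max(24, 27) = 27
Ratio = 28 / 27 = 1.037

1.037


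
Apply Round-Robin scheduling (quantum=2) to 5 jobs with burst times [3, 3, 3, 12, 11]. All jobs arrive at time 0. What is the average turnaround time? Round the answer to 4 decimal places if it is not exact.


Time quantum = 2
Execution trace:
  J1 runs 2 units, time = 2
  J2 runs 2 units, time = 4
  J3 runs 2 units, time = 6
  J4 runs 2 units, time = 8
  J5 runs 2 units, time = 10
  J1 runs 1 units, time = 11
  J2 runs 1 units, time = 12
  J3 runs 1 units, time = 13
  J4 runs 2 units, time = 15
  J5 runs 2 units, time = 17
  J4 runs 2 units, time = 19
  J5 runs 2 units, time = 21
  J4 runs 2 units, time = 23
  J5 runs 2 units, time = 25
  J4 runs 2 units, time = 27
  J5 runs 2 units, time = 29
  J4 runs 2 units, time = 31
  J5 runs 1 units, time = 32
Finish times: [11, 12, 13, 31, 32]
Average turnaround = 99/5 = 19.8

19.8


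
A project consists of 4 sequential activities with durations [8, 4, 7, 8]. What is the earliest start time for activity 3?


Activity 3 starts after activities 1 through 2 complete.
Predecessor durations: [8, 4]
ES = 8 + 4 = 12

12


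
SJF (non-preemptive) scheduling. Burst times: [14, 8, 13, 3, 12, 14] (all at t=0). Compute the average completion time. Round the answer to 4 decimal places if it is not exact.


SJF order (ascending): [3, 8, 12, 13, 14, 14]
Completion times:
  Job 1: burst=3, C=3
  Job 2: burst=8, C=11
  Job 3: burst=12, C=23
  Job 4: burst=13, C=36
  Job 5: burst=14, C=50
  Job 6: burst=14, C=64
Average completion = 187/6 = 31.1667

31.1667


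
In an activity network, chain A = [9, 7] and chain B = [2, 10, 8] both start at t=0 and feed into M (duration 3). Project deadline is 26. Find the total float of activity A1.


Forward pass: ES(A1) = sum of predecessors on chain A = 0
EF = ES + duration = 0 + 9 = 9
Backward pass: LF(M) = deadline = 26; LS(M) = 26 - 3 = 23
LF(A1) = LS(M) - sum(successors on chain A) = 23 - 7 = 16
LS = LF - duration = 16 - 9 = 7
Total float = LS - ES = 7 - 0 = 7

7


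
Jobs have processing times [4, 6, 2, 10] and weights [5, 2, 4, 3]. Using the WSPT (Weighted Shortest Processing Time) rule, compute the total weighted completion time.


Compute p/w ratios and sort ascending (WSPT): [(2, 4), (4, 5), (6, 2), (10, 3)]
Compute weighted completion times:
  Job (p=2,w=4): C=2, w*C=4*2=8
  Job (p=4,w=5): C=6, w*C=5*6=30
  Job (p=6,w=2): C=12, w*C=2*12=24
  Job (p=10,w=3): C=22, w*C=3*22=66
Total weighted completion time = 128

128


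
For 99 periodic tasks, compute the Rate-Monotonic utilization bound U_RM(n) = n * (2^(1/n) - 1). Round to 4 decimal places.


Compute 2^(1/99) = 1.0070260544
Subtract 1: 1.0070260544 - 1 = 0.0070260544
Multiply by n: 99 * 0.0070260544 = 0.6955793856
Round to 4 dp: 0.6956

0.6956


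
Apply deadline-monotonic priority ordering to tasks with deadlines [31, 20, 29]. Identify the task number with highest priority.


Sort tasks by relative deadline (ascending):
  Task 2: deadline = 20
  Task 3: deadline = 29
  Task 1: deadline = 31
Priority order (highest first): [2, 3, 1]
Highest priority task = 2

2


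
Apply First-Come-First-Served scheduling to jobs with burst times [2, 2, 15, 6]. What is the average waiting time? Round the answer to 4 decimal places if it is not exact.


FCFS order (as given): [2, 2, 15, 6]
Waiting times:
  Job 1: wait = 0
  Job 2: wait = 2
  Job 3: wait = 4
  Job 4: wait = 19
Sum of waiting times = 25
Average waiting time = 25/4 = 6.25

6.25


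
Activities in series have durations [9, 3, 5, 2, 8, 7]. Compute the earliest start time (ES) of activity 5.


Activity 5 starts after activities 1 through 4 complete.
Predecessor durations: [9, 3, 5, 2]
ES = 9 + 3 + 5 + 2 = 19

19


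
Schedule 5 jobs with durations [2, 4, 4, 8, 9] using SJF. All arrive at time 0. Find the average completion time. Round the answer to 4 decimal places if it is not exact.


SJF order (ascending): [2, 4, 4, 8, 9]
Completion times:
  Job 1: burst=2, C=2
  Job 2: burst=4, C=6
  Job 3: burst=4, C=10
  Job 4: burst=8, C=18
  Job 5: burst=9, C=27
Average completion = 63/5 = 12.6

12.6


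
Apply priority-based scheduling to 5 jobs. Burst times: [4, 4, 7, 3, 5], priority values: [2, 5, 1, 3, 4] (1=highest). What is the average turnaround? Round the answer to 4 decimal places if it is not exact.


Sort by priority (ascending = highest first):
Order: [(1, 7), (2, 4), (3, 3), (4, 5), (5, 4)]
Completion times:
  Priority 1, burst=7, C=7
  Priority 2, burst=4, C=11
  Priority 3, burst=3, C=14
  Priority 4, burst=5, C=19
  Priority 5, burst=4, C=23
Average turnaround = 74/5 = 14.8

14.8


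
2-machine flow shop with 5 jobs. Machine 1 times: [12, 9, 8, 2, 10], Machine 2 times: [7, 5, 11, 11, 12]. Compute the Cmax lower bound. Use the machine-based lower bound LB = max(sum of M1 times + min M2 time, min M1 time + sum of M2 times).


LB1 = sum(M1 times) + min(M2 times) = 41 + 5 = 46
LB2 = min(M1 times) + sum(M2 times) = 2 + 46 = 48
Lower bound = max(LB1, LB2) = max(46, 48) = 48

48


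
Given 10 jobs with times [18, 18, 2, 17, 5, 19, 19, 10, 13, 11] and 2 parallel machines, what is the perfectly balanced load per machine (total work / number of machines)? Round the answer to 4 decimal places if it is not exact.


Total processing time = 18 + 18 + 2 + 17 + 5 + 19 + 19 + 10 + 13 + 11 = 132
Number of machines = 2
Ideal balanced load = 132 / 2 = 66.0

66.0


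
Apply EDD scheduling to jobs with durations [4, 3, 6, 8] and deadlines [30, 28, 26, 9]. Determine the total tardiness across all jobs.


Sort by due date (EDD order): [(8, 9), (6, 26), (3, 28), (4, 30)]
Compute completion times and tardiness:
  Job 1: p=8, d=9, C=8, tardiness=max(0,8-9)=0
  Job 2: p=6, d=26, C=14, tardiness=max(0,14-26)=0
  Job 3: p=3, d=28, C=17, tardiness=max(0,17-28)=0
  Job 4: p=4, d=30, C=21, tardiness=max(0,21-30)=0
Total tardiness = 0

0


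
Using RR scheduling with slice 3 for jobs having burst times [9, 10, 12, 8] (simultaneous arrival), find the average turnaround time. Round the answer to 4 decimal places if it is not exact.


Time quantum = 3
Execution trace:
  J1 runs 3 units, time = 3
  J2 runs 3 units, time = 6
  J3 runs 3 units, time = 9
  J4 runs 3 units, time = 12
  J1 runs 3 units, time = 15
  J2 runs 3 units, time = 18
  J3 runs 3 units, time = 21
  J4 runs 3 units, time = 24
  J1 runs 3 units, time = 27
  J2 runs 3 units, time = 30
  J3 runs 3 units, time = 33
  J4 runs 2 units, time = 35
  J2 runs 1 units, time = 36
  J3 runs 3 units, time = 39
Finish times: [27, 36, 39, 35]
Average turnaround = 137/4 = 34.25

34.25


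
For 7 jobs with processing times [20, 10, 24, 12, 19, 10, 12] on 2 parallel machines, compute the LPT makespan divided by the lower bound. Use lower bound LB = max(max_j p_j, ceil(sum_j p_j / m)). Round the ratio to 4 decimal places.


LPT order: [24, 20, 19, 12, 12, 10, 10]
Machine loads after assignment: [58, 49]
LPT makespan = 58
Lower bound = max(max_job, ceil(total/2)) = max(24, 54) = 54
Ratio = 58 / 54 = 1.0741

1.0741


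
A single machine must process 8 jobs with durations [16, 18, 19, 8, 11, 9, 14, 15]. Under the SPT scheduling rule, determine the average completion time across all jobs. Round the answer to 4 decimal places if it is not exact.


Sort jobs by processing time (SPT order): [8, 9, 11, 14, 15, 16, 18, 19]
Compute completion times sequentially:
  Job 1: processing = 8, completes at 8
  Job 2: processing = 9, completes at 17
  Job 3: processing = 11, completes at 28
  Job 4: processing = 14, completes at 42
  Job 5: processing = 15, completes at 57
  Job 6: processing = 16, completes at 73
  Job 7: processing = 18, completes at 91
  Job 8: processing = 19, completes at 110
Sum of completion times = 426
Average completion time = 426/8 = 53.25

53.25


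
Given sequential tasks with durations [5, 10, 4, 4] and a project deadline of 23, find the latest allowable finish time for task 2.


LF(activity 2) = deadline - sum of successor durations
Successors: activities 3 through 4 with durations [4, 4]
Sum of successor durations = 8
LF = 23 - 8 = 15

15


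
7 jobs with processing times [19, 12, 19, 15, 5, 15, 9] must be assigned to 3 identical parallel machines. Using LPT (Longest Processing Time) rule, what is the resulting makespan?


Sort jobs in decreasing order (LPT): [19, 19, 15, 15, 12, 9, 5]
Assign each job to the least loaded machine:
  Machine 1: jobs [19, 12], load = 31
  Machine 2: jobs [19, 9, 5], load = 33
  Machine 3: jobs [15, 15], load = 30
Makespan = max load = 33

33


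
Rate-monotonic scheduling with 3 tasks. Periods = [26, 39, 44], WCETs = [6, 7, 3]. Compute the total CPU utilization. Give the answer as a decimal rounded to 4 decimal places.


Compute individual utilizations (exact fractions):
  Task 1: C/T = 6/26 = 3/13 (approx. 0.2308)
  Task 2: C/T = 7/39 (approx. 0.1795)
  Task 3: C/T = 3/44 (approx. 0.0682)
Total utilization U = 3/13 + 7/39 + 3/44 = 821/1716
Rounded to 4 decimal places: U = 0.4784
RM (Liu & Layland) bound for 3 tasks = 0.779763; compare with U = 821/1716 (approx. 0.478438)
U <= bound, so schedulable by RM sufficient condition.

0.4784


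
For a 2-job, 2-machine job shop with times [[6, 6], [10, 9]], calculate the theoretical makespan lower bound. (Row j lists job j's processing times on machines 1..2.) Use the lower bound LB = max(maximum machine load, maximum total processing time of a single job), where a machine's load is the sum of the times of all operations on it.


Machine loads:
  Machine 1: 6 + 10 = 16
  Machine 2: 6 + 9 = 15
Max machine load = 16
Job totals:
  Job 1: 12
  Job 2: 19
Max job total = 19
Lower bound = max(16, 19) = 19

19


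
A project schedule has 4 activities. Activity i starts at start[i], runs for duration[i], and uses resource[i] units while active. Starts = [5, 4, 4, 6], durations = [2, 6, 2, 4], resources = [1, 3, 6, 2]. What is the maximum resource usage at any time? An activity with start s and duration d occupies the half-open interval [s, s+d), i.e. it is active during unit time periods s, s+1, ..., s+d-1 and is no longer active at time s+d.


Each activity i is active on [start_i, start_i + duration_i).
Compute total resource usage per time slot:
  t=0: active resources = [], total = 0
  t=1: active resources = [], total = 0
  t=2: active resources = [], total = 0
  t=3: active resources = [], total = 0
  t=4: active resources = [3, 6], total = 9
  t=5: active resources = [1, 3, 6], total = 10
  t=6: active resources = [1, 3, 2], total = 6
  t=7: active resources = [3, 2], total = 5
  t=8: active resources = [3, 2], total = 5
  t=9: active resources = [3, 2], total = 5
Peak resource demand = 10

10


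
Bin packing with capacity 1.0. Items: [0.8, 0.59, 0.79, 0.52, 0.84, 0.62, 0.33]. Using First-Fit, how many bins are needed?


Place items sequentially using First-Fit:
  Item 0.8 -> new Bin 1
  Item 0.59 -> new Bin 2
  Item 0.79 -> new Bin 3
  Item 0.52 -> new Bin 4
  Item 0.84 -> new Bin 5
  Item 0.62 -> new Bin 6
  Item 0.33 -> Bin 2 (now 0.92)
Total bins used = 6

6


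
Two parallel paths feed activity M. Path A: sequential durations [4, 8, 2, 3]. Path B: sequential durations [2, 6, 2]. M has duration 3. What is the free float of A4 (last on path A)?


ES(A4) = sum of predecessors on chain A = 14
EF(A4) = ES + duration = 14 + 3 = 17
Successor of A4 is M. ES(M) = max(sum(A), sum(B)) = max(17, 10) = 17
Free float = ES(successor) - EF(current) = 17 - 17 = 0

0


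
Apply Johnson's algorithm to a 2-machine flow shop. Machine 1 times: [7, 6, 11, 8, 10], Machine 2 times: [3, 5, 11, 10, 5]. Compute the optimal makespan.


Apply Johnson's rule:
  Group 1 (a <= b): [(4, 8, 10), (3, 11, 11)]
  Group 2 (a > b): [(2, 6, 5), (5, 10, 5), (1, 7, 3)]
Optimal job order: [4, 3, 2, 5, 1]
Schedule:
  Job 4: M1 done at 8, M2 done at 18
  Job 3: M1 done at 19, M2 done at 30
  Job 2: M1 done at 25, M2 done at 35
  Job 5: M1 done at 35, M2 done at 40
  Job 1: M1 done at 42, M2 done at 45
Makespan = 45

45


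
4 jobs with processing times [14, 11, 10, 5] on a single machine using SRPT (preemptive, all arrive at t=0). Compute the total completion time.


Since all jobs arrive at t=0, SRPT equals SPT ordering.
SPT order: [5, 10, 11, 14]
Completion times:
  Job 1: p=5, C=5
  Job 2: p=10, C=15
  Job 3: p=11, C=26
  Job 4: p=14, C=40
Total completion time = 5 + 15 + 26 + 40 = 86

86


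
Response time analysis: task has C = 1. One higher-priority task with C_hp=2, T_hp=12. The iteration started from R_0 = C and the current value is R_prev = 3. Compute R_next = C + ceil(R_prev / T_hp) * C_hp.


R_next = C + ceil(R_prev / T_hp) * C_hp
ceil(3 / 12) = ceil(0.25) = 1
Interference = 1 * 2 = 2
R_next = 1 + 2 = 3
R_next = R_prev, so the iteration has converged (response time = 3).

3


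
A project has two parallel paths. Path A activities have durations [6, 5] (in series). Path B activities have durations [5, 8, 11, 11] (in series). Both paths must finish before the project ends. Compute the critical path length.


Path A total = 6 + 5 = 11
Path B total = 5 + 8 + 11 + 11 = 35
Critical path = longest path = max(11, 35) = 35

35


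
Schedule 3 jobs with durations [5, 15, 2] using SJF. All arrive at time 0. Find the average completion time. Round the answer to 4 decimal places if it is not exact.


SJF order (ascending): [2, 5, 15]
Completion times:
  Job 1: burst=2, C=2
  Job 2: burst=5, C=7
  Job 3: burst=15, C=22
Average completion = 31/3 = 10.3333

10.3333


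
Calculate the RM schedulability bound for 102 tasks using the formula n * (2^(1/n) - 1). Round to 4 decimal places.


Compute 2^(1/102) = 1.0068187028
Subtract 1: 1.0068187028 - 1 = 0.0068187028
Multiply by n: 102 * 0.0068187028 = 0.6955076856
Round to 4 dp: 0.6955

0.6955


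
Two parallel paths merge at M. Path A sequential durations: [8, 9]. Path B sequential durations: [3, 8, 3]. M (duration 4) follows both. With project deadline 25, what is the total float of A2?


Forward pass: ES(A2) = sum of predecessors on chain A = 8
EF = ES + duration = 8 + 9 = 17
Backward pass: LF(M) = deadline = 25; LS(M) = 25 - 4 = 21
LF(A2) = LS(M) - sum(successors on chain A) = 21 - 0 = 21
LS = LF - duration = 21 - 9 = 12
Total float = LS - ES = 12 - 8 = 4

4


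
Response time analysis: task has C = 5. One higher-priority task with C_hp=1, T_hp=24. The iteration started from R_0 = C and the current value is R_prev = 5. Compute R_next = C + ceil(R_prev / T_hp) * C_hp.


R_next = C + ceil(R_prev / T_hp) * C_hp
ceil(5 / 24) = ceil(0.2083) = 1
Interference = 1 * 1 = 1
R_next = 5 + 1 = 6

6


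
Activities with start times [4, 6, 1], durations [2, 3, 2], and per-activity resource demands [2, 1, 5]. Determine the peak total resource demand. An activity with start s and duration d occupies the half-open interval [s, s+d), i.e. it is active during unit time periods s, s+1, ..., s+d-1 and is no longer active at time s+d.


Each activity i is active on [start_i, start_i + duration_i).
Compute total resource usage per time slot:
  t=0: active resources = [], total = 0
  t=1: active resources = [5], total = 5
  t=2: active resources = [5], total = 5
  t=3: active resources = [], total = 0
  t=4: active resources = [2], total = 2
  t=5: active resources = [2], total = 2
  t=6: active resources = [1], total = 1
  t=7: active resources = [1], total = 1
  t=8: active resources = [1], total = 1
Peak resource demand = 5

5


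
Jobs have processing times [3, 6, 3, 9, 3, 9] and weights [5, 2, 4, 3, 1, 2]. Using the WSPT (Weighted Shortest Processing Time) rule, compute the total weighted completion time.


Compute p/w ratios and sort ascending (WSPT): [(3, 5), (3, 4), (6, 2), (9, 3), (3, 1), (9, 2)]
Compute weighted completion times:
  Job (p=3,w=5): C=3, w*C=5*3=15
  Job (p=3,w=4): C=6, w*C=4*6=24
  Job (p=6,w=2): C=12, w*C=2*12=24
  Job (p=9,w=3): C=21, w*C=3*21=63
  Job (p=3,w=1): C=24, w*C=1*24=24
  Job (p=9,w=2): C=33, w*C=2*33=66
Total weighted completion time = 216

216


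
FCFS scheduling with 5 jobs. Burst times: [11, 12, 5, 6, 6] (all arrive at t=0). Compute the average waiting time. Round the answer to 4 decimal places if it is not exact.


FCFS order (as given): [11, 12, 5, 6, 6]
Waiting times:
  Job 1: wait = 0
  Job 2: wait = 11
  Job 3: wait = 23
  Job 4: wait = 28
  Job 5: wait = 34
Sum of waiting times = 96
Average waiting time = 96/5 = 19.2

19.2


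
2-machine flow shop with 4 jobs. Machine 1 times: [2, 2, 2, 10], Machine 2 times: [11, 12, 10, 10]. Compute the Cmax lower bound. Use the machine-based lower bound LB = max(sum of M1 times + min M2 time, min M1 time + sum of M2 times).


LB1 = sum(M1 times) + min(M2 times) = 16 + 10 = 26
LB2 = min(M1 times) + sum(M2 times) = 2 + 43 = 45
Lower bound = max(LB1, LB2) = max(26, 45) = 45

45


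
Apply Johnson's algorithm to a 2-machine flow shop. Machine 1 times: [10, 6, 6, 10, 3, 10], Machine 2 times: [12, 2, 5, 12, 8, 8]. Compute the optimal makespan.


Apply Johnson's rule:
  Group 1 (a <= b): [(5, 3, 8), (1, 10, 12), (4, 10, 12)]
  Group 2 (a > b): [(6, 10, 8), (3, 6, 5), (2, 6, 2)]
Optimal job order: [5, 1, 4, 6, 3, 2]
Schedule:
  Job 5: M1 done at 3, M2 done at 11
  Job 1: M1 done at 13, M2 done at 25
  Job 4: M1 done at 23, M2 done at 37
  Job 6: M1 done at 33, M2 done at 45
  Job 3: M1 done at 39, M2 done at 50
  Job 2: M1 done at 45, M2 done at 52
Makespan = 52

52


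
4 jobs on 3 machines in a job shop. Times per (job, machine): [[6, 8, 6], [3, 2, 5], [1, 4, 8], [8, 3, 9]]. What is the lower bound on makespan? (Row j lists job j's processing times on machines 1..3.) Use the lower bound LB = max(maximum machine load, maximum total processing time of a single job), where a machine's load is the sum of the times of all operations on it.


Machine loads:
  Machine 1: 6 + 3 + 1 + 8 = 18
  Machine 2: 8 + 2 + 4 + 3 = 17
  Machine 3: 6 + 5 + 8 + 9 = 28
Max machine load = 28
Job totals:
  Job 1: 20
  Job 2: 10
  Job 3: 13
  Job 4: 20
Max job total = 20
Lower bound = max(28, 20) = 28

28


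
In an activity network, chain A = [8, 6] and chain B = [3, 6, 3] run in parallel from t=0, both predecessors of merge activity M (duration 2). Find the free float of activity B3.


ES(B3) = sum of predecessors on chain B = 9
EF(B3) = ES + duration = 9 + 3 = 12
Successor of B3 is M. ES(M) = max(sum(A), sum(B)) = max(14, 12) = 14
Free float = ES(successor) - EF(current) = 14 - 12 = 2

2


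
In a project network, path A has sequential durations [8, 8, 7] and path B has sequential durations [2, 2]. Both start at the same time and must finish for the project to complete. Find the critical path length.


Path A total = 8 + 8 + 7 = 23
Path B total = 2 + 2 = 4
Critical path = longest path = max(23, 4) = 23

23


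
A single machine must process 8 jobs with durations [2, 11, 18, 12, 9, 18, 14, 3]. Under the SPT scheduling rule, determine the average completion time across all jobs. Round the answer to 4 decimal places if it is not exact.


Sort jobs by processing time (SPT order): [2, 3, 9, 11, 12, 14, 18, 18]
Compute completion times sequentially:
  Job 1: processing = 2, completes at 2
  Job 2: processing = 3, completes at 5
  Job 3: processing = 9, completes at 14
  Job 4: processing = 11, completes at 25
  Job 5: processing = 12, completes at 37
  Job 6: processing = 14, completes at 51
  Job 7: processing = 18, completes at 69
  Job 8: processing = 18, completes at 87
Sum of completion times = 290
Average completion time = 290/8 = 36.25

36.25
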